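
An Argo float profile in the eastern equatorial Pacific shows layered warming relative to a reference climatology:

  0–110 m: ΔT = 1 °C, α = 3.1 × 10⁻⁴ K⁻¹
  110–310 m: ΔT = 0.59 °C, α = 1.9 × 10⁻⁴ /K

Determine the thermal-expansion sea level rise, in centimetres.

5.65 cm

110 × 3.1×10⁻⁴ × 1 = 0.03410 m
0.59 × 200 × 1.9×10⁻⁴ = 0.02242 m
Δh = 0.03410 + 0.02242 = 0.05652 m ≈ 5.65 cm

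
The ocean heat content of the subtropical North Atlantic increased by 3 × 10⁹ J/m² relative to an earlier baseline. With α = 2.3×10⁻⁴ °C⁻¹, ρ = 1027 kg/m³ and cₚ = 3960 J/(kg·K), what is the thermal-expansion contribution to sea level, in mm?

Δh = αQ/(ρcₚ) = 2.3×10⁻⁴ × 3×10⁹ / (1027 × 3960) ≈ 0.16966 m

Δh ≈ 170 mm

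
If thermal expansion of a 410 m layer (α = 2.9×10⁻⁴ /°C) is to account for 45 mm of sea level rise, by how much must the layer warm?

ΔT = Δh/(αH) = 0.045 / (2.9×10⁻⁴ × 410) ≈ 0.3785 °C

ΔT ≈ 0.38 °C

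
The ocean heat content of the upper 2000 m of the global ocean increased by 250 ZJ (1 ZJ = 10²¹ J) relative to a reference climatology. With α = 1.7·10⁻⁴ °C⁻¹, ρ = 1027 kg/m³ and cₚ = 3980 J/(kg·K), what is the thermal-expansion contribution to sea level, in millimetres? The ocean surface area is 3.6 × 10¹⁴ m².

Δh = 29 mm

Per unit area: Q = 250×10²¹ / (3.6×10¹⁴) ≈ 6.944×10⁸ J/m²
Δh = αQ/(ρcₚ) = 1.7×10⁻⁴ × 6.944×10⁸ / (1027 × 3980) ≈ 0.028881 m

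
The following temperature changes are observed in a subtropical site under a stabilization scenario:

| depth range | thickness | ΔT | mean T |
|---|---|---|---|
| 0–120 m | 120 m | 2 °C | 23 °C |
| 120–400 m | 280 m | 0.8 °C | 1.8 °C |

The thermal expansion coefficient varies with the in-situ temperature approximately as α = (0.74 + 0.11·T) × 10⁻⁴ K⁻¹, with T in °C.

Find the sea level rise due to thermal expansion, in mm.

Layer 1: α = (0.74 + 0.11×23)×10⁻⁴ = 3.27×10⁻⁴ K⁻¹
Layer 2: α = (0.74 + 0.11×1.8)×10⁻⁴ = 0.938×10⁻⁴ K⁻¹
120 × 3.27×10⁻⁴ × 2 = 0.07848 m
280 × 0.938×10⁻⁴ × 0.8 = 0.0210112 m
Δh = 0.07848 + 0.0210112 = 0.0994912 m

99.5 mm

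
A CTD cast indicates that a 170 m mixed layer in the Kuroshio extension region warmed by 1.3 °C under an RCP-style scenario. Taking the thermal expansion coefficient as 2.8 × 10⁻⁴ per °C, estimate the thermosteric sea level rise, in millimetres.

Δh = αΔT·H = 2.8×10⁻⁴ × 1.3 × 170 = 0.06188 m

61.9 mm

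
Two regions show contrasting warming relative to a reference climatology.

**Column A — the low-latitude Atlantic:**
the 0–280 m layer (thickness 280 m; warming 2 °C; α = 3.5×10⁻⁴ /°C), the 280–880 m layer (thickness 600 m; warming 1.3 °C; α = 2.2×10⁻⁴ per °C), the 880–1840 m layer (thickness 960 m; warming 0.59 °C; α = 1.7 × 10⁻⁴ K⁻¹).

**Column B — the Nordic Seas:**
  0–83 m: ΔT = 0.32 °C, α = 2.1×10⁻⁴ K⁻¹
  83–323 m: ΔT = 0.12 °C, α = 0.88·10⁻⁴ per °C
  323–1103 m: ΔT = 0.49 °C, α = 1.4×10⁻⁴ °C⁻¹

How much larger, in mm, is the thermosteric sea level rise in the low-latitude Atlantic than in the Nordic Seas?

402 mm larger

A 2 × 3.5×10⁻⁴ × 280 = 0.19600 m
A 2.2×10⁻⁴ × 1.3 × 600 = 0.17160 m
A 880–1840 m: 1.7×10⁻⁴ × 0.59 × 960 = 0.096288 m
A total: 0.463888 m
B 0.32 × 83 × 2.1×10⁻⁴ = 0.0055776 m
B Layer 2: 240 × 0.12 × 0.88×10⁻⁴ = 0.0025344 m
B Layer 3: 1.4×10⁻⁴ × 780 × 0.49 = 0.053508 m
B total: 0.06162 m
Difference: 0.463888 − 0.06162 = 0.402268 m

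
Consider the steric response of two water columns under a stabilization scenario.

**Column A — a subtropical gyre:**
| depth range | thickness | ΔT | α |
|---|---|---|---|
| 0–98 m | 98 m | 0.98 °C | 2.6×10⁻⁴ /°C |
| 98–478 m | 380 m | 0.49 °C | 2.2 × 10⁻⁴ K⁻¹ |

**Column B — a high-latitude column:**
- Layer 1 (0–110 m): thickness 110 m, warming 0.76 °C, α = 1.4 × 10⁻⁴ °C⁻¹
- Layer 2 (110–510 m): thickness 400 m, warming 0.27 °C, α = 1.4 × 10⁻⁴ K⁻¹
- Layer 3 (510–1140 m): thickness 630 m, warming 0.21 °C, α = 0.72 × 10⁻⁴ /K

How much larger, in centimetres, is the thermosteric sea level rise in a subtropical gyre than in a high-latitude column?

Δh_A − Δh_B ≈ 3.0 cm

A 0.98 × 2.6×10⁻⁴ × 98 = 0.0249704 m
A Layer 2: 2.2×10⁻⁴ × 0.49 × 380 = 0.040964 m
A total: 0.0659344 m
B Layer 1: 1.4×10⁻⁴ × 0.76 × 110 = 0.011704 m
B 1.4×10⁻⁴ × 400 × 0.27 = 0.01512 m
B Layer 3: 0.72×10⁻⁴ × 630 × 0.21 = 0.0095256 m
B total: 0.0363496 m
Difference: 0.0659344 − 0.0363496 = 0.0295848 m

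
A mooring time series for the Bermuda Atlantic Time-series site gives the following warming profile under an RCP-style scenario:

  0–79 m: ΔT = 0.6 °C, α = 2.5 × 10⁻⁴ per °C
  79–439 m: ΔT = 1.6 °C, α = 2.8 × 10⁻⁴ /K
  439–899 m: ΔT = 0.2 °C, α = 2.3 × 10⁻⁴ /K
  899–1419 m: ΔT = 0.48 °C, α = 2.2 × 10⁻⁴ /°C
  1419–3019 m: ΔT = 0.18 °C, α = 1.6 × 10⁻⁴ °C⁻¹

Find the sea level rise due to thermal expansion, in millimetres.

0.6 × 79 × 2.5×10⁻⁴ = 0.01185 m
79–439 m: 1.6 × 360 × 2.8×10⁻⁴ = 0.16128 m
439–899 m: 0.2 × 2.3×10⁻⁴ × 460 = 0.02116 m
0.48 × 2.2×10⁻⁴ × 520 = 0.054912 m
1419–3019 m: 1600 × 1.6×10⁻⁴ × 0.18 = 0.04608 m
Δh = 0.01185 + 0.16128 + 0.02116 + 0.054912 + 0.04608 = 0.295282 m

about 295 mm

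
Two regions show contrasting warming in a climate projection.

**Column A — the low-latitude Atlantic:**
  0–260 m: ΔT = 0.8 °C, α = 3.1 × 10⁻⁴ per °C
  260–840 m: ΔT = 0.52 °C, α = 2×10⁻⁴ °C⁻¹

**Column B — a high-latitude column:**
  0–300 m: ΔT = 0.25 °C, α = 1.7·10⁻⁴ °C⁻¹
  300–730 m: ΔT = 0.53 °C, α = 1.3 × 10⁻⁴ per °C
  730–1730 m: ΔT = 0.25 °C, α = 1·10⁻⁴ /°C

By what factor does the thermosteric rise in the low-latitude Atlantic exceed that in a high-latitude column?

a factor of 1.85

A 260 × 0.8 × 3.1×10⁻⁴ = 0.06448 m
A Layer 2: 2×10⁻⁴ × 0.52 × 580 = 0.06032 m
A total: 0.12480 m
B 1.7×10⁻⁴ × 0.25 × 300 = 0.01275 m
B 0.53 × 430 × 1.3×10⁻⁴ = 0.029627 m
B 0.25 × 1×10⁻⁴ × 1000 = 0.02500 m
B total: 0.067377 m
Ratio: 0.12480 / 0.067377 ≈ 1.852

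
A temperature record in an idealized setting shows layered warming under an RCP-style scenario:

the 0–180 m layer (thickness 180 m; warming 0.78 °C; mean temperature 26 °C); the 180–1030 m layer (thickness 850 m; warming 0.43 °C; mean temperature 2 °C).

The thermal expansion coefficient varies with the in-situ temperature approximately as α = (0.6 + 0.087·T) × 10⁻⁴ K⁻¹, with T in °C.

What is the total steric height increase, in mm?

68.5 mm of thermosteric rise

Layer 1: α = (0.6 + 0.087×26)×10⁻⁴ = 2.862×10⁻⁴ K⁻¹
Layer 2: α = (0.6 + 0.087×2)×10⁻⁴ = 0.774×10⁻⁴ K⁻¹
Layer 1: 2.862×10⁻⁴ × 180 × 0.78 = 0.04018248 m
850 × 0.774×10⁻⁴ × 0.43 = 0.0282897 m
Δh = 0.04018248 + 0.0282897 = 0.06847218 m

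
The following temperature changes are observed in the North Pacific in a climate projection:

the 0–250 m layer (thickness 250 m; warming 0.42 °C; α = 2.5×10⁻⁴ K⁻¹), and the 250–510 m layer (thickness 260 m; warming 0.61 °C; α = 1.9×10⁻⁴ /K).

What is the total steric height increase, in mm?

Δh = 56.4 mm

2.5×10⁻⁴ × 0.42 × 250 = 0.02625 m
260 × 1.9×10⁻⁴ × 0.61 = 0.030134 m
Δh = 0.02625 + 0.030134 = 0.056384 m ≈ 56.4 mm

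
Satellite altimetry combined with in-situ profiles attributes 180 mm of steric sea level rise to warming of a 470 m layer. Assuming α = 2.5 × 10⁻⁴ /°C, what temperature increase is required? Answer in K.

ΔT ≈ 1.5 K

ΔT = Δh/(αH) = 0.18 / (2.5×10⁻⁴ × 470) ≈ 1.532 K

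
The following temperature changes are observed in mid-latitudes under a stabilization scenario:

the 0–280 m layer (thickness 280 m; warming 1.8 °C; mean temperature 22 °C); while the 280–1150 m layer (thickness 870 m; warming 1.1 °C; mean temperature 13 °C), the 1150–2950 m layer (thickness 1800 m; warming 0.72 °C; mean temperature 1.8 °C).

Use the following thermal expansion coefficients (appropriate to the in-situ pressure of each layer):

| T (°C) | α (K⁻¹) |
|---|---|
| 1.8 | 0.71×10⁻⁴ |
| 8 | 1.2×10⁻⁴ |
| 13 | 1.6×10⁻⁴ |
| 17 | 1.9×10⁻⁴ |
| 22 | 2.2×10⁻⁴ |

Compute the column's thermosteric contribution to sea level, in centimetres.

Layer 1 at 22 °C → α = 2.2×10⁻⁴ K⁻¹
Layer 2 at 13 °C → α = 1.6×10⁻⁴ K⁻¹
Layer 3 at 1.8 °C → α = 0.71×10⁻⁴ K⁻¹
Layer 1: 280 × 1.8 × 2.2×10⁻⁴ = 0.11088 m
1.6×10⁻⁴ × 1.1 × 870 = 0.15312 m
Layer 3: 0.71×10⁻⁴ × 0.72 × 1800 = 0.092016 m
Δh = 0.11088 + 0.15312 + 0.092016 = 0.356016 m ≈ 35.6 cm

Δh = 35.6 cm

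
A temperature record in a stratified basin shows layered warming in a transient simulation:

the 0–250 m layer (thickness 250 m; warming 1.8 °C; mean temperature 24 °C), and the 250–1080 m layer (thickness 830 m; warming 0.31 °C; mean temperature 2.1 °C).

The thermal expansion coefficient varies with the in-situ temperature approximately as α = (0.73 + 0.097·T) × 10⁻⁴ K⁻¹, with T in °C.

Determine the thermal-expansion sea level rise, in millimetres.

Layer 1: α = (0.73 + 0.097×24)×10⁻⁴ = 3.058×10⁻⁴ K⁻¹
Layer 2: α = (0.73 + 0.097×2.1)×10⁻⁴ = 0.9337×10⁻⁴ K⁻¹
0–250 m: 250 × 3.058×10⁻⁴ × 1.8 = 0.13761 m
Layer 2: 0.9337×10⁻⁴ × 0.31 × 830 = 0.024024101 m
Δh = 0.13761 + 0.024024101 = 0.161634101 m

about 160 mm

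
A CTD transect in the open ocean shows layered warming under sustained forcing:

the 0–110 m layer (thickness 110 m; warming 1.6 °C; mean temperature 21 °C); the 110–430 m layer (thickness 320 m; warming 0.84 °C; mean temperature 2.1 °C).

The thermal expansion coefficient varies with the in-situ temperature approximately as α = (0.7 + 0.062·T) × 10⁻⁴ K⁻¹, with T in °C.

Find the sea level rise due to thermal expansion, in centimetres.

Layer 1: α = (0.7 + 0.062×21)×10⁻⁴ = 2.002×10⁻⁴ K⁻¹
Layer 2: α = (0.7 + 0.062×2.1)×10⁻⁴ = 0.8302×10⁻⁴ K⁻¹
0–110 m: 1.6 × 2.002×10⁻⁴ × 110 = 0.0352352 m
0.8302×10⁻⁴ × 0.84 × 320 = 0.022315776 m
Δh = 0.0352352 + 0.022315776 = 0.057550976 m ≈ 5.76 cm

5.76 cm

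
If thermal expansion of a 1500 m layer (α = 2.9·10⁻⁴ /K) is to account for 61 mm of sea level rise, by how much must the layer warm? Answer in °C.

ΔT = Δh/(αH) = 0.061 / (2.9×10⁻⁴ × 1500) ≈ 0.1402 °C

about 0.140 °C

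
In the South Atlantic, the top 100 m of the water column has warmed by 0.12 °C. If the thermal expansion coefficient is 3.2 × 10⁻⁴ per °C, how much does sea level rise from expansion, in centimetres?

Δh = αΔT·H = 3.2×10⁻⁴ × 0.12 × 100 = 0.00384 m

0.384 cm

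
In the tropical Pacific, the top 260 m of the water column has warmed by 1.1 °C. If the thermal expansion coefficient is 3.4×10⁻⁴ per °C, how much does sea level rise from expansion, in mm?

Δh = 97.2 mm

Δh = αΔT·H = 3.4×10⁻⁴ × 1.1 × 260 = 0.09724 m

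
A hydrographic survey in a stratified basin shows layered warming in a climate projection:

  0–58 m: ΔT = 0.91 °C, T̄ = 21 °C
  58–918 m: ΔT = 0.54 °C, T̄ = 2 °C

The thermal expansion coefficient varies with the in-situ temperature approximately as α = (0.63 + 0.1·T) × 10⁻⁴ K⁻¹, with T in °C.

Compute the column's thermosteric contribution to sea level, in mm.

Layer 1: α = (0.63 + 0.1×21)×10⁻⁴ = 2.73×10⁻⁴ K⁻¹
Layer 2: α = (0.63 + 0.1×2)×10⁻⁴ = 0.83×10⁻⁴ K⁻¹
Layer 1: 0.91 × 58 × 2.73×10⁻⁴ = 0.01440894 m
58–918 m: 0.54 × 860 × 0.83×10⁻⁴ = 0.0385452 m
Δh = 0.01440894 + 0.0385452 = 0.05295414 m ≈ 53.0 mm

53.0 mm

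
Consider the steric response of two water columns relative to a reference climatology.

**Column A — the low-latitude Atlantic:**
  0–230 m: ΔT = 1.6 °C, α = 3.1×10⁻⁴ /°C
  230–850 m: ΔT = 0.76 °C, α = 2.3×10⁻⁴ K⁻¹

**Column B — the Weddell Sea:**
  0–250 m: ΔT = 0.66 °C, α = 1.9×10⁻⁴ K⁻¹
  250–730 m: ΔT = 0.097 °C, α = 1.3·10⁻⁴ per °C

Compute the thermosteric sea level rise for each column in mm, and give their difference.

A 0–230 m: 230 × 3.1×10⁻⁴ × 1.6 = 0.11408 m
A 0.76 × 620 × 2.3×10⁻⁴ = 0.108376 m
A total: 0.222456 m
B Layer 1: 0.66 × 250 × 1.9×10⁻⁴ = 0.03135 m
B 480 × 0.097 × 1.3×10⁻⁴ = 0.0060528 m
B total: 0.0374028 m
Difference: 0.222456 − 0.0374028 = 0.1850532 m

A: 220 mm; B: 37 mm; difference 190 mm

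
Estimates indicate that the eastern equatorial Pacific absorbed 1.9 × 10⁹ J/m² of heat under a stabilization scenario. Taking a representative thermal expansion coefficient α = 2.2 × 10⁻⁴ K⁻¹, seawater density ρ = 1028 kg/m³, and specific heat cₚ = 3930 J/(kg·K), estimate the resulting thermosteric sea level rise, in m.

Δh = αQ/(ρcₚ) = 2.2×10⁻⁴ × 1.9×10⁹ / (1028 × 3930) ≈ 0.10346 m

0.103 m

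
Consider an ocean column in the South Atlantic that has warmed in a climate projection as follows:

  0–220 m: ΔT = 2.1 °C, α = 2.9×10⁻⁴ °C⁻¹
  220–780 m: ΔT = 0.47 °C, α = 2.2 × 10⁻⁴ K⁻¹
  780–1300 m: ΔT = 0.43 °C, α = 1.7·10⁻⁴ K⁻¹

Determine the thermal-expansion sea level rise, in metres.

0.230 m of thermosteric rise

220 × 2.1 × 2.9×10⁻⁴ = 0.13398 m
Layer 2: 2.2×10⁻⁴ × 560 × 0.47 = 0.057904 m
0.43 × 520 × 1.7×10⁻⁴ = 0.038012 m
Δh = 0.13398 + 0.057904 + 0.038012 = 0.229896 m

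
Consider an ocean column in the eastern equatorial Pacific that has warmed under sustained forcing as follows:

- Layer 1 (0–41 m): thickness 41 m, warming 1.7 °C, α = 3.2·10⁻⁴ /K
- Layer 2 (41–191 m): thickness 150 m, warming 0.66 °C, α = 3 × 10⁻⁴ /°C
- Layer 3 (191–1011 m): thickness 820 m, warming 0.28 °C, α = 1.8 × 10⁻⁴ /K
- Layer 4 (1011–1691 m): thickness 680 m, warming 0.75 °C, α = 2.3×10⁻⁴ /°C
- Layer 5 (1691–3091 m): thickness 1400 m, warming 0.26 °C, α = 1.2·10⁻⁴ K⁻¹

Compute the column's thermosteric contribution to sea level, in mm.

1.7 × 3.2×10⁻⁴ × 41 = 0.022304 m
Layer 2: 0.66 × 3×10⁻⁴ × 150 = 0.02970 m
1.8×10⁻⁴ × 0.28 × 820 = 0.041328 m
1011–1691 m: 2.3×10⁻⁴ × 0.75 × 680 = 0.11730 m
1691–3091 m: 0.26 × 1.2×10⁻⁴ × 1400 = 0.04368 m
Δh = 0.022304 + 0.02970 + 0.041328 + 0.11730 + 0.04368 = 0.254312 m

Δh ≈ 250 mm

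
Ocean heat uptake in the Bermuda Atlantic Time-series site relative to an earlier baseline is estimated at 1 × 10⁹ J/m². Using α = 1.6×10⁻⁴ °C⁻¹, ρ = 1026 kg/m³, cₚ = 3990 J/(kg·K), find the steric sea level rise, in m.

Δh ≈ 0.0391 m

Δh = αQ/(ρcₚ) = 1.6×10⁻⁴ × 1×10⁹ / (1026 × 3990) ≈ 0.039084 m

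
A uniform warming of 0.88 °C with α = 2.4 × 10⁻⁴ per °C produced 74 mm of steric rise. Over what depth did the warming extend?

about 350 m

H = Δh/(αΔT) = 0.074 / (2.4×10⁻⁴ × 0.88) ≈ 350.4 m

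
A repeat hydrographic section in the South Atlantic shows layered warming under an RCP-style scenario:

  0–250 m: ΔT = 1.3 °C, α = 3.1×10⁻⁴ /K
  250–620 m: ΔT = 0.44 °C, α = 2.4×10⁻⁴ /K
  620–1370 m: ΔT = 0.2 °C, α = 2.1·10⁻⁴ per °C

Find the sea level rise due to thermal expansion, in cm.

about 17 cm

0–250 m: 250 × 3.1×10⁻⁴ × 1.3 = 0.10075 m
Layer 2: 2.4×10⁻⁴ × 370 × 0.44 = 0.039072 m
0.2 × 750 × 2.1×10⁻⁴ = 0.03150 m
Δh = 0.10075 + 0.039072 + 0.03150 = 0.171322 m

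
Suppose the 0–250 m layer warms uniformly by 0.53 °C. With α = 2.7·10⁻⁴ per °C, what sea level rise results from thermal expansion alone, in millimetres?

Δh ≈ 35.8 mm

Δh = αΔT·H = 2.7×10⁻⁴ × 0.53 × 250 = 0.035775 m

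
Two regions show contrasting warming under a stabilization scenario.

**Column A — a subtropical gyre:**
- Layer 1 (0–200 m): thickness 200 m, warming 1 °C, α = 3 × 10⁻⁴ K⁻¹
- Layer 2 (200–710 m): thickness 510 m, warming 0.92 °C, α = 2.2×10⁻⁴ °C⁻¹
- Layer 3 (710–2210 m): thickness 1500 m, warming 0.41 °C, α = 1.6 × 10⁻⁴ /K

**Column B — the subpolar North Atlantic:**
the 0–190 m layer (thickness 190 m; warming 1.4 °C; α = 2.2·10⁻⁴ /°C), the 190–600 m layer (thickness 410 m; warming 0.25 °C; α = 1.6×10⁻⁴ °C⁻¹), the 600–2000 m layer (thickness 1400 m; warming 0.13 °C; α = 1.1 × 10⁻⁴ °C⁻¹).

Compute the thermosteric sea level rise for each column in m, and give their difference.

A: 0.262 m; B: 0.0949 m; difference 0.167 m

A 1 × 200 × 3×10⁻⁴ = 0.06000 m
A 200–710 m: 510 × 2.2×10⁻⁴ × 0.92 = 0.103224 m
A 710–2210 m: 0.41 × 1500 × 1.6×10⁻⁴ = 0.09840 m
A total: 0.261624 m
B Layer 1: 1.4 × 190 × 2.2×10⁻⁴ = 0.05852 m
B Layer 2: 1.6×10⁻⁴ × 410 × 0.25 = 0.01640 m
B Layer 3: 1400 × 1.1×10⁻⁴ × 0.13 = 0.02002 m
B total: 0.09494 m
Difference: 0.261624 − 0.09494 = 0.166684 m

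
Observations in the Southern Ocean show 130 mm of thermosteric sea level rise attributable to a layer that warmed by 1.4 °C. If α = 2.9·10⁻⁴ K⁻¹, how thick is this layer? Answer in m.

320 m

H = Δh/(αΔT) = 0.13 / (2.9×10⁻⁴ × 1.4) ≈ 320.2 m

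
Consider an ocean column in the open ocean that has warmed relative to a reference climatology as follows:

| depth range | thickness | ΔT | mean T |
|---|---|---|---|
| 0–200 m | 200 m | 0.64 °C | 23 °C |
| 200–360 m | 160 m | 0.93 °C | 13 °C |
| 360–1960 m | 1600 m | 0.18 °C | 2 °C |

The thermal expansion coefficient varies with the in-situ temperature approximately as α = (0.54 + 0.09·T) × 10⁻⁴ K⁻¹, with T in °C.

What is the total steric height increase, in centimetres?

7.96 cm

Layer 1: α = (0.54 + 0.09×23)×10⁻⁴ = 2.61×10⁻⁴ K⁻¹
Layer 2: α = (0.54 + 0.09×13)×10⁻⁴ = 1.71×10⁻⁴ K⁻¹
Layer 3: α = (0.54 + 0.09×2)×10⁻⁴ = 0.72×10⁻⁴ K⁻¹
Layer 1: 2.61×10⁻⁴ × 0.64 × 200 = 0.033408 m
1.71×10⁻⁴ × 0.93 × 160 = 0.0254448 m
0.18 × 0.72×10⁻⁴ × 1600 = 0.020736 m
Δh = 0.033408 + 0.0254448 + 0.020736 = 0.0795888 m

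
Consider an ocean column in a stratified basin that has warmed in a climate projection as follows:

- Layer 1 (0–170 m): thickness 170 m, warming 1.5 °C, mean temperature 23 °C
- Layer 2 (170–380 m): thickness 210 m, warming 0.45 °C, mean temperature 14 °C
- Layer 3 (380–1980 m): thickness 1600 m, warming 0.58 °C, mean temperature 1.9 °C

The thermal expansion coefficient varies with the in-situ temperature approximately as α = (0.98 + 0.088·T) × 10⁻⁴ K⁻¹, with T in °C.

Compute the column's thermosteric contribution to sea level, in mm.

Layer 1: α = (0.98 + 0.088×23)×10⁻⁴ = 3.004×10⁻⁴ K⁻¹
Layer 2: α = (0.98 + 0.088×14)×10⁻⁴ = 2.212×10⁻⁴ K⁻¹
Layer 3: α = (0.98 + 0.088×1.9)×10⁻⁴ = 1.1472×10⁻⁴ K⁻¹
Layer 1: 1.5 × 170 × 3.004×10⁻⁴ = 0.076602 m
170–380 m: 0.45 × 2.212×10⁻⁴ × 210 = 0.0209034 m
Layer 3: 0.58 × 1600 × 1.1472×10⁻⁴ = 0.10646016 m
Δh = 0.076602 + 0.0209034 + 0.10646016 = 0.20396556 m ≈ 204 mm

Δh = 204 mm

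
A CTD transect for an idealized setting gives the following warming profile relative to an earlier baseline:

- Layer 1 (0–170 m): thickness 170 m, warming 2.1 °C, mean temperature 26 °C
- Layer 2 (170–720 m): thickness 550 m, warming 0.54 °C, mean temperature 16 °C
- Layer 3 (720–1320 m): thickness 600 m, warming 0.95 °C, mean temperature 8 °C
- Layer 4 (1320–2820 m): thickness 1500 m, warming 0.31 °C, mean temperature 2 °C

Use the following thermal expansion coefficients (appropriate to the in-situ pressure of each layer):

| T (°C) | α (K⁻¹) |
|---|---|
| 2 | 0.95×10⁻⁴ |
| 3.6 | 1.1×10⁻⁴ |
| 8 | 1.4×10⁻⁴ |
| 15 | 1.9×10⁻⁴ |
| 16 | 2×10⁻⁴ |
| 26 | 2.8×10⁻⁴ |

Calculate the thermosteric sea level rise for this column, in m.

Layer 1 at 26 °C → α = 2.8×10⁻⁴ K⁻¹
Layer 2 at 16 °C → α = 2×10⁻⁴ K⁻¹
Layer 3 at 8 °C → α = 1.4×10⁻⁴ K⁻¹
Layer 4 at 2 °C → α = 0.95×10⁻⁴ K⁻¹
Layer 1: 2.8×10⁻⁴ × 170 × 2.1 = 0.09996 m
170–720 m: 0.54 × 2×10⁻⁴ × 550 = 0.05940 m
0.95 × 1.4×10⁻⁴ × 600 = 0.07980 m
1320–2820 m: 1500 × 0.95×10⁻⁴ × 0.31 = 0.044175 m
Δh = 0.09996 + 0.05940 + 0.07980 + 0.044175 = 0.283335 m

Δh ≈ 0.283 m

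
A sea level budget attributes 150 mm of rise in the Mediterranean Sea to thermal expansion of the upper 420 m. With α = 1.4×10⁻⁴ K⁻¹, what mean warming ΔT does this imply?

ΔT = Δh/(αH) = 0.15 / (1.4×10⁻⁴ × 420) ≈ 2.551 K

ΔT ≈ 2.55 K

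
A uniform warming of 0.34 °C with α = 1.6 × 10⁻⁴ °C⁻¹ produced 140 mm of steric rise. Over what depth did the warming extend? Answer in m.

2600 m

H = Δh/(αΔT) = 0.14 / (1.6×10⁻⁴ × 0.34) ≈ 2574 m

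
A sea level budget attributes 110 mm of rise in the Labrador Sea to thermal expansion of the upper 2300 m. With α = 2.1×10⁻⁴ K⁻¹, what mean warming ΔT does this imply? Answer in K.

about 0.228 K

ΔT = Δh/(αH) = 0.11 / (2.1×10⁻⁴ × 2300) ≈ 0.2277 K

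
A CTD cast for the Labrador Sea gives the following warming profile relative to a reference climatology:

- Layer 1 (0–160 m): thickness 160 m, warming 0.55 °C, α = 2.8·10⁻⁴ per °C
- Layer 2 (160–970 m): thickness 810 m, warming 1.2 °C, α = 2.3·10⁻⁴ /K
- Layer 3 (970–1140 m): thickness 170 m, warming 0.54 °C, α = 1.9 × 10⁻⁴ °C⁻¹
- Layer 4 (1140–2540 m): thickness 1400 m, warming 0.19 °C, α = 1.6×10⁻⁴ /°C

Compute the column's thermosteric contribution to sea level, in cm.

160 × 0.55 × 2.8×10⁻⁴ = 0.02464 m
Layer 2: 1.2 × 810 × 2.3×10⁻⁴ = 0.22356 m
Layer 3: 170 × 1.9×10⁻⁴ × 0.54 = 0.017442 m
0.19 × 1400 × 1.6×10⁻⁴ = 0.04256 m
Δh = 0.02464 + 0.22356 + 0.017442 + 0.04256 = 0.308202 m ≈ 30.8 cm

30.8 cm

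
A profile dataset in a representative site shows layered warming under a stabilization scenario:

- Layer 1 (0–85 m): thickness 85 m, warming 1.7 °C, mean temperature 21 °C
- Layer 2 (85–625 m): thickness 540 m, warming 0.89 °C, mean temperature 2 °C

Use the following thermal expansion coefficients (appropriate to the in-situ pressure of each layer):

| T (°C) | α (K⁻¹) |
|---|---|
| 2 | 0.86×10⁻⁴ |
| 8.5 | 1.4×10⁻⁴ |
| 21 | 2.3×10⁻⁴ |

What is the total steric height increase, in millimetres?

Layer 1 at 21 °C → α = 2.3×10⁻⁴ K⁻¹
Layer 2 at 2 °C → α = 0.86×10⁻⁴ K⁻¹
85 × 1.7 × 2.3×10⁻⁴ = 0.033235 m
85–625 m: 540 × 0.89 × 0.86×10⁻⁴ = 0.0413316 m
Δh = 0.033235 + 0.0413316 = 0.0745666 m

about 75 mm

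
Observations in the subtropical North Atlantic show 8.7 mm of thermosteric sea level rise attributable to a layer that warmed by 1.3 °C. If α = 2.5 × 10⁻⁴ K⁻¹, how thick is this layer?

H ≈ 26.8 m

H = Δh/(αΔT) = 0.0087 / (2.5×10⁻⁴ × 1.3) ≈ 26.77 m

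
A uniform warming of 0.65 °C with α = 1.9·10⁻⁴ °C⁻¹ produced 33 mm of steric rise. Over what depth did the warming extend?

about 270 m

H = Δh/(αΔT) = 0.033 / (1.9×10⁻⁴ × 0.65) ≈ 267.2 m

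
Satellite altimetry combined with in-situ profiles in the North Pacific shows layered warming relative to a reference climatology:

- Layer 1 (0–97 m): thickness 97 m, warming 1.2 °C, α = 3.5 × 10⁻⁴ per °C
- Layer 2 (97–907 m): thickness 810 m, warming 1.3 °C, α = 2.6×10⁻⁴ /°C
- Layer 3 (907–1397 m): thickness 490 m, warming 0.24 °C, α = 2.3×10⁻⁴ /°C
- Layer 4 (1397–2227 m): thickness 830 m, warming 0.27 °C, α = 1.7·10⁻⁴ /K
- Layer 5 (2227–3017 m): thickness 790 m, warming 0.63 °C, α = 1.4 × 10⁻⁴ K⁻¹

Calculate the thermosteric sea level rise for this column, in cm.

Δh ≈ 45 cm

3.5×10⁻⁴ × 1.2 × 97 = 0.04074 m
810 × 1.3 × 2.6×10⁻⁴ = 0.27378 m
907–1397 m: 0.24 × 2.3×10⁻⁴ × 490 = 0.027048 m
1397–2227 m: 1.7×10⁻⁴ × 0.27 × 830 = 0.038097 m
Layer 5: 0.63 × 1.4×10⁻⁴ × 790 = 0.069678 m
Δh = 0.04074 + 0.27378 + 0.027048 + 0.038097 + 0.069678 = 0.449343 m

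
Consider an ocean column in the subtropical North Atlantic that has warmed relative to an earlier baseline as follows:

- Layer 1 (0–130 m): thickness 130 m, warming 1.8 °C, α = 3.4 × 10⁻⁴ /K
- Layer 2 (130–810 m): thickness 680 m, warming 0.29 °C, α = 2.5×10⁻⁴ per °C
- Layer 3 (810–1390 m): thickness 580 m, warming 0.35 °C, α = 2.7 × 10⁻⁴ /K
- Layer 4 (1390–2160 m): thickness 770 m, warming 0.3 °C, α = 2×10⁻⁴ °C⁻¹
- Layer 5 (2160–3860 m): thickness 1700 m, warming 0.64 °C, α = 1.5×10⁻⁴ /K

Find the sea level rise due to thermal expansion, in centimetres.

39.3 cm

3.4×10⁻⁴ × 130 × 1.8 = 0.07956 m
680 × 0.29 × 2.5×10⁻⁴ = 0.04930 m
Layer 3: 0.35 × 2.7×10⁻⁴ × 580 = 0.05481 m
770 × 0.3 × 2×10⁻⁴ = 0.04620 m
2160–3860 m: 1.5×10⁻⁴ × 0.64 × 1700 = 0.16320 m
Δh = 0.07956 + 0.04930 + 0.05481 + 0.04620 + 0.16320 = 0.39307 m ≈ 39.3 cm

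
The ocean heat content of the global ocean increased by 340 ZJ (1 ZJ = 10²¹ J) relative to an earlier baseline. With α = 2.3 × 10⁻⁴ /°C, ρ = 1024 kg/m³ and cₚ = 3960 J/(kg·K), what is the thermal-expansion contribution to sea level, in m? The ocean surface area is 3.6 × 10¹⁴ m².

Per unit area: Q = 340×10²¹ / (3.6×10¹⁴) ≈ 9.444×10⁸ J/m²
Δh = αQ/(ρcₚ) = 2.3×10⁻⁴ × 9.444×10⁸ / (1024 × 3960) ≈ 0.053566 m

0.0536 m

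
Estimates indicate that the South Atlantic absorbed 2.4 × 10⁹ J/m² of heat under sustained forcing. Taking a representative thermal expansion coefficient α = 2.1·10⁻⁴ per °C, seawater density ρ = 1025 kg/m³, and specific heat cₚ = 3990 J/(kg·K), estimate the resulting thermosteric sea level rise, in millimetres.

Δh = αQ/(ρcₚ) = 2.1×10⁻⁴ × 2.4×10⁹ / (1025 × 3990) ≈ 0.12323 m

about 123 mm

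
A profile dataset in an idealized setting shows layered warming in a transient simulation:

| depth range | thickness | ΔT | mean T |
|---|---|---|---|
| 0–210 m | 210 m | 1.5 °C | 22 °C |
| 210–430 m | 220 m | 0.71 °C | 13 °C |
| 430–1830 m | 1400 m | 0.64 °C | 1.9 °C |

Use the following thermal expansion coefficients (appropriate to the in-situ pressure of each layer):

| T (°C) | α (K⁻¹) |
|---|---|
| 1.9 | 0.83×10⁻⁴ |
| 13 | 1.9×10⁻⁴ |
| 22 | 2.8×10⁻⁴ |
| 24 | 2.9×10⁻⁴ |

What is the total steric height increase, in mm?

192 mm

Layer 1 at 22 °C → α = 2.8×10⁻⁴ K⁻¹
Layer 2 at 13 °C → α = 1.9×10⁻⁴ K⁻¹
Layer 3 at 1.9 °C → α = 0.83×10⁻⁴ K⁻¹
Layer 1: 210 × 1.5 × 2.8×10⁻⁴ = 0.08820 m
210–430 m: 1.9×10⁻⁴ × 220 × 0.71 = 0.029678 m
Layer 3: 0.83×10⁻⁴ × 1400 × 0.64 = 0.074368 m
Δh = 0.08820 + 0.029678 + 0.074368 = 0.192246 m ≈ 192 mm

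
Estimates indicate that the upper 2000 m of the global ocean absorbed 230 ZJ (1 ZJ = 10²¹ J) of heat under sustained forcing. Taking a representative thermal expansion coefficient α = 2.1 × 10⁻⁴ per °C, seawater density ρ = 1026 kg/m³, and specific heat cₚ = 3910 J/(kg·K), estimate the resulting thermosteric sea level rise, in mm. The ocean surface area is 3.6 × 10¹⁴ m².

33.4 mm

Per unit area: Q = 230×10²¹ / (3.6×10¹⁴) ≈ 6.389×10⁸ J/m²
Δh = αQ/(ρcₚ) = 2.1×10⁻⁴ × 6.389×10⁸ / (1026 × 3910) ≈ 0.033445 m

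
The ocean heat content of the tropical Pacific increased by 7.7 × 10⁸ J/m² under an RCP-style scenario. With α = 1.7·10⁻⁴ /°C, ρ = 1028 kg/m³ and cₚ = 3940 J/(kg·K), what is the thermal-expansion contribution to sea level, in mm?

Δh = αQ/(ρcₚ) = 1.7×10⁻⁴ × 7.7×10⁸ / (1028 × 3940) ≈ 0.032318 m

about 32 mm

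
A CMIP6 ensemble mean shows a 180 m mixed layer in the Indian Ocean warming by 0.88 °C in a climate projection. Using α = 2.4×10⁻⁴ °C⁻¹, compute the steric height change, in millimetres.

Δh = αΔT·H = 2.4×10⁻⁴ × 0.88 × 180 = 0.038016 m

38.0 mm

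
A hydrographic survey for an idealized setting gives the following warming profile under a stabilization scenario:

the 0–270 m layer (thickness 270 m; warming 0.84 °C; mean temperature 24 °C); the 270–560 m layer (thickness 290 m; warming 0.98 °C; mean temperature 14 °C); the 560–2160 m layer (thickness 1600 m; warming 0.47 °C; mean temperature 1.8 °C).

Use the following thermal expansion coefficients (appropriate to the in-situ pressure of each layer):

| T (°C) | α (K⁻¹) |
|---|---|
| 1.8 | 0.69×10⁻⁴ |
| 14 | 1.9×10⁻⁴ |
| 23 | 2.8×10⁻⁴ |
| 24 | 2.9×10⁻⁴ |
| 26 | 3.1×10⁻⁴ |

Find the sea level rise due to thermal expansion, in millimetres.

about 172 mm

Layer 1 at 24 °C → α = 2.9×10⁻⁴ K⁻¹
Layer 2 at 14 °C → α = 1.9×10⁻⁴ K⁻¹
Layer 3 at 1.8 °C → α = 0.69×10⁻⁴ K⁻¹
Layer 1: 270 × 0.84 × 2.9×10⁻⁴ = 0.065772 m
270–560 m: 290 × 0.98 × 1.9×10⁻⁴ = 0.053998 m
0.69×10⁻⁴ × 1600 × 0.47 = 0.051888 m
Δh = 0.065772 + 0.053998 + 0.051888 = 0.171658 m ≈ 172 mm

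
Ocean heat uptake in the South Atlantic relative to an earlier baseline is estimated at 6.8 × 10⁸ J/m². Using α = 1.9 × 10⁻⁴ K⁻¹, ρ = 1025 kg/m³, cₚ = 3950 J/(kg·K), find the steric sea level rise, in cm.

Δh = αQ/(ρcₚ) = 1.9×10⁻⁴ × 6.8×10⁸ / (1025 × 3950) ≈ 0.031911 m

3.19 cm of thermosteric rise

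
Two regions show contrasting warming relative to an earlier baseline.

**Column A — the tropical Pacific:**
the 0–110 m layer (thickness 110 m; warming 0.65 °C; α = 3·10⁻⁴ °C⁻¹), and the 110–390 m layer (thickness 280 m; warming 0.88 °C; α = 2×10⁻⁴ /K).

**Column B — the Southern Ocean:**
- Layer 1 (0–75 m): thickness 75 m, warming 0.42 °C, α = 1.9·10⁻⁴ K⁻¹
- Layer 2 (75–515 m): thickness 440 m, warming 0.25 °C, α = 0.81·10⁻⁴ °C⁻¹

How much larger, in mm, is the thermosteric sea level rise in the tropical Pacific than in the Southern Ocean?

Δh_A − Δh_B ≈ 55.8 mm

A 0–110 m: 110 × 3×10⁻⁴ × 0.65 = 0.02145 m
A 0.88 × 280 × 2×10⁻⁴ = 0.04928 m
A total: 0.07073 m
B Layer 1: 75 × 1.9×10⁻⁴ × 0.42 = 0.005985 m
B 0.81×10⁻⁴ × 0.25 × 440 = 0.00891 m
B total: 0.014895 m
Difference: 0.07073 − 0.014895 = 0.055835 m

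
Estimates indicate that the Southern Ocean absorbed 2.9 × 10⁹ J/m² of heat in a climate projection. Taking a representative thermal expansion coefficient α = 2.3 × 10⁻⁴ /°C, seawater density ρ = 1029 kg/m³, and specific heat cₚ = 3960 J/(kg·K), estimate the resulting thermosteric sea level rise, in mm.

Δh = αQ/(ρcₚ) = 2.3×10⁻⁴ × 2.9×10⁹ / (1029 × 3960) ≈ 0.16369 m

Δh ≈ 164 mm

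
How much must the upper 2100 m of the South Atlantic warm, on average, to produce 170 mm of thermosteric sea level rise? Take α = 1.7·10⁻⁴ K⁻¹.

ΔT ≈ 0.48 K

ΔT = Δh/(αH) = 0.17 / (1.7×10⁻⁴ × 2100) ≈ 0.4762 K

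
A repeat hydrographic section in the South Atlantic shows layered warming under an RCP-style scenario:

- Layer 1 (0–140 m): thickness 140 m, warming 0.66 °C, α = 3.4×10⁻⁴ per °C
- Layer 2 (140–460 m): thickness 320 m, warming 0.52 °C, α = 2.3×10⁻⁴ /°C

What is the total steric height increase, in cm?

about 7.0 cm

0–140 m: 0.66 × 140 × 3.4×10⁻⁴ = 0.031416 m
320 × 2.3×10⁻⁴ × 0.52 = 0.038272 m
Δh = 0.031416 + 0.038272 = 0.069688 m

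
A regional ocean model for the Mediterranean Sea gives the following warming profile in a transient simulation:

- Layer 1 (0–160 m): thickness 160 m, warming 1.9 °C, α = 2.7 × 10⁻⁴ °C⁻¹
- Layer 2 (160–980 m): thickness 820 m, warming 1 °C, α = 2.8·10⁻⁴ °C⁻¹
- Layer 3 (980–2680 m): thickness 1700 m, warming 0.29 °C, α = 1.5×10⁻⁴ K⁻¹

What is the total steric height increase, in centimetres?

about 38.6 cm

0–160 m: 160 × 1.9 × 2.7×10⁻⁴ = 0.08208 m
160–980 m: 820 × 1 × 2.8×10⁻⁴ = 0.22960 m
980–2680 m: 0.29 × 1.5×10⁻⁴ × 1700 = 0.07395 m
Δh = 0.08208 + 0.22960 + 0.07395 = 0.38563 m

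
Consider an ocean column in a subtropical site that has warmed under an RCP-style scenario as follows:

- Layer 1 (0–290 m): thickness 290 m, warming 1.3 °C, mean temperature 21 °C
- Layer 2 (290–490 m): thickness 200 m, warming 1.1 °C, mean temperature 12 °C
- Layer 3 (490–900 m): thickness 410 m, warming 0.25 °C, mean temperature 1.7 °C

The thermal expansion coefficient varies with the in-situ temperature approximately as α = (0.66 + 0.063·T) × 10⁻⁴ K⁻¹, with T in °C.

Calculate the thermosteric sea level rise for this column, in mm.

Layer 1: α = (0.66 + 0.063×21)×10⁻⁴ = 1.983×10⁻⁴ K⁻¹
Layer 2: α = (0.66 + 0.063×12)×10⁻⁴ = 1.416×10⁻⁴ K⁻¹
Layer 3: α = (0.66 + 0.063×1.7)×10⁻⁴ = 0.7671×10⁻⁴ K⁻¹
0–290 m: 1.983×10⁻⁴ × 1.3 × 290 = 0.0747591 m
1.416×10⁻⁴ × 200 × 1.1 = 0.031152 m
490–900 m: 410 × 0.25 × 0.7671×10⁻⁴ = 0.007862775 m
Δh = 0.0747591 + 0.031152 + 0.007862775 = 0.113773875 m

110 mm of thermosteric rise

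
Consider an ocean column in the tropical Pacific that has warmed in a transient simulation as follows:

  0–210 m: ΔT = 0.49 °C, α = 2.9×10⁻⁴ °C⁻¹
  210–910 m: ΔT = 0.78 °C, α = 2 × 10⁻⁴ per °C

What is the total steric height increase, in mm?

0.49 × 210 × 2.9×10⁻⁴ = 0.029841 m
210–910 m: 0.78 × 700 × 2×10⁻⁴ = 0.10920 m
Δh = 0.029841 + 0.10920 = 0.139041 m

Δh ≈ 140 mm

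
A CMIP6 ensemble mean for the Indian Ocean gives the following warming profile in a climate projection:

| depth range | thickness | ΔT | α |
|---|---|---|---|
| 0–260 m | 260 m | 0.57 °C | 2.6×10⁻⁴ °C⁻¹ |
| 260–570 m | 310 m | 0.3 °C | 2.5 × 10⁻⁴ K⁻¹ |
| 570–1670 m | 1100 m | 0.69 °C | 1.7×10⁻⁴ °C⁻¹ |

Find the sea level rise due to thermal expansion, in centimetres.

19.1 cm of thermosteric rise

Layer 1: 2.6×10⁻⁴ × 260 × 0.57 = 0.038532 m
260–570 m: 2.5×10⁻⁴ × 0.3 × 310 = 0.02325 m
Layer 3: 1100 × 1.7×10⁻⁴ × 0.69 = 0.12903 m
Δh = 0.038532 + 0.02325 + 0.12903 = 0.190812 m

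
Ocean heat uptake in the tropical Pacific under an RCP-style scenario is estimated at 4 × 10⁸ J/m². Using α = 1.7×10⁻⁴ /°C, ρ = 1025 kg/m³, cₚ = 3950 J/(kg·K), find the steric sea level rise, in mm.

Δh = αQ/(ρcₚ) = 1.7×10⁻⁴ × 4×10⁸ / (1025 × 3950) ≈ 0.016795 m

Δh ≈ 16.8 mm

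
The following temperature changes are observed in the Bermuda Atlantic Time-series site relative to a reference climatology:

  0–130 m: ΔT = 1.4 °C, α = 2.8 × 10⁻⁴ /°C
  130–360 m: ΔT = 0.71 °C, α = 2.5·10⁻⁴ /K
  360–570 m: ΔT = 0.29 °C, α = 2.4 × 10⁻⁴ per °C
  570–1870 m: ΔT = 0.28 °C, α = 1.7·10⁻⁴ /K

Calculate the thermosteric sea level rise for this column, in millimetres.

0–130 m: 130 × 1.4 × 2.8×10⁻⁴ = 0.05096 m
Layer 2: 0.71 × 2.5×10⁻⁴ × 230 = 0.040825 m
Layer 3: 0.29 × 210 × 2.4×10⁻⁴ = 0.014616 m
570–1870 m: 0.28 × 1.7×10⁻⁴ × 1300 = 0.06188 m
Δh = 0.05096 + 0.040825 + 0.014616 + 0.06188 = 0.168281 m

about 168 mm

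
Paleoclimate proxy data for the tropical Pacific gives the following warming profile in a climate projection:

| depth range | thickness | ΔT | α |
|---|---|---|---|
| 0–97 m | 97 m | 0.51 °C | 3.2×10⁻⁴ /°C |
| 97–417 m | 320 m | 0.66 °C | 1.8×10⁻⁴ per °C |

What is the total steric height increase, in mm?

53.8 mm

0.51 × 3.2×10⁻⁴ × 97 = 0.0158304 m
97–417 m: 320 × 1.8×10⁻⁴ × 0.66 = 0.038016 m
Δh = 0.0158304 + 0.038016 = 0.0538464 m ≈ 53.8 mm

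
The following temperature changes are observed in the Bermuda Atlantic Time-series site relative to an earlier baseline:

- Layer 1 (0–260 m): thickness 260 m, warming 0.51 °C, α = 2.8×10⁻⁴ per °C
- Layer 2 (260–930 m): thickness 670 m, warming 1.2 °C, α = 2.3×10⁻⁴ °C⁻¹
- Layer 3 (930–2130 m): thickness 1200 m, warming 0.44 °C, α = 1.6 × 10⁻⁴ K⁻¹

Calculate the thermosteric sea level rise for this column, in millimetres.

Δh ≈ 310 mm

0.51 × 260 × 2.8×10⁻⁴ = 0.037128 m
2.3×10⁻⁴ × 1.2 × 670 = 0.18492 m
Layer 3: 1200 × 0.44 × 1.6×10⁻⁴ = 0.08448 m
Δh = 0.037128 + 0.18492 + 0.08448 = 0.306528 m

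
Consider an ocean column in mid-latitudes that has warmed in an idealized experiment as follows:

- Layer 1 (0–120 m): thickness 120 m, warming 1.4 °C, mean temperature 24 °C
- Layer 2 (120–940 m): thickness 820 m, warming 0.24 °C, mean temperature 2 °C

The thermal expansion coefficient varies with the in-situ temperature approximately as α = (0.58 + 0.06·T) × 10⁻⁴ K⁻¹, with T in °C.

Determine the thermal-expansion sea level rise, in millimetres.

Layer 1: α = (0.58 + 0.06×24)×10⁻⁴ = 2.02×10⁻⁴ K⁻¹
Layer 2: α = (0.58 + 0.06×2)×10⁻⁴ = 0.7×10⁻⁴ K⁻¹
0–120 m: 2.02×10⁻⁴ × 120 × 1.4 = 0.033936 m
0.24 × 0.7×10⁻⁴ × 820 = 0.013776 m
Δh = 0.033936 + 0.013776 = 0.047712 m ≈ 48 mm

Δh ≈ 48 mm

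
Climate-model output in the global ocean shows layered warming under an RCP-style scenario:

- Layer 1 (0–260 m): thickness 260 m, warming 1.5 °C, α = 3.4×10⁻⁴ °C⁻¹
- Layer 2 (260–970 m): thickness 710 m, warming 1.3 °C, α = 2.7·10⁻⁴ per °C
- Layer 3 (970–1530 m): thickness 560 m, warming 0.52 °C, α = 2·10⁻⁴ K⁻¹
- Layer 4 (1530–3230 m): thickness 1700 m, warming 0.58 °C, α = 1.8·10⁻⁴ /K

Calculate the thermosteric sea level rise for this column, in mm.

3.4×10⁻⁴ × 260 × 1.5 = 0.13260 m
1.3 × 2.7×10⁻⁴ × 710 = 0.24921 m
970–1530 m: 2×10⁻⁴ × 0.52 × 560 = 0.05824 m
1530–3230 m: 0.58 × 1.8×10⁻⁴ × 1700 = 0.17748 m
Δh = 0.13260 + 0.24921 + 0.05824 + 0.17748 = 0.61753 m ≈ 618 mm

618 mm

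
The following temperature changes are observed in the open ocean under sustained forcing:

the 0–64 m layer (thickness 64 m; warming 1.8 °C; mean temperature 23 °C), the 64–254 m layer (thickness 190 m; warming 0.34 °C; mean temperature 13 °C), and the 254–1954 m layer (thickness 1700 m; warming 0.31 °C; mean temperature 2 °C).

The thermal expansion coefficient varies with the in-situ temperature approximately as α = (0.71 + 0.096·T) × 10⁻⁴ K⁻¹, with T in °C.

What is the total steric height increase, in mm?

Layer 1: α = (0.71 + 0.096×23)×10⁻⁴ = 2.918×10⁻⁴ K⁻¹
Layer 2: α = (0.71 + 0.096×13)×10⁻⁴ = 1.958×10⁻⁴ K⁻¹
Layer 3: α = (0.71 + 0.096×2)×10⁻⁴ = 0.902×10⁻⁴ K⁻¹
0–64 m: 1.8 × 2.918×10⁻⁴ × 64 = 0.03361536 m
0.34 × 1.958×10⁻⁴ × 190 = 0.01264868 m
254–1954 m: 1700 × 0.902×10⁻⁴ × 0.31 = 0.0475354 m
Δh = 0.03361536 + 0.01264868 + 0.0475354 = 0.09379944 m

about 94 mm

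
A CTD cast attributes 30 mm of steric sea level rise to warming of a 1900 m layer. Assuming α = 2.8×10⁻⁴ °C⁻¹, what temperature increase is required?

about 0.056 °C

ΔT = Δh/(αH) = 0.03 / (2.8×10⁻⁴ × 1900) ≈ 0.05639 °C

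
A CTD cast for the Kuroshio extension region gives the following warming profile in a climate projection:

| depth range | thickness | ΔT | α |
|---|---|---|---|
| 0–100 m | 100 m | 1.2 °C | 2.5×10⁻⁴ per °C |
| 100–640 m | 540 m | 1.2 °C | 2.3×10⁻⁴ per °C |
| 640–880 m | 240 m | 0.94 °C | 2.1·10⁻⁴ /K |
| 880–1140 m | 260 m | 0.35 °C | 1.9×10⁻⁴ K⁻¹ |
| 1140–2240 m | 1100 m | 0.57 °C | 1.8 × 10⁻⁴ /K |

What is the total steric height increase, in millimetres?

Δh = 360 mm

0–100 m: 1.2 × 2.5×10⁻⁴ × 100 = 0.03000 m
100–640 m: 2.3×10⁻⁴ × 1.2 × 540 = 0.14904 m
Layer 3: 0.94 × 2.1×10⁻⁴ × 240 = 0.047376 m
Layer 4: 0.35 × 260 × 1.9×10⁻⁴ = 0.01729 m
Layer 5: 0.57 × 1.8×10⁻⁴ × 1100 = 0.11286 m
Δh = 0.03000 + 0.14904 + 0.047376 + 0.01729 + 0.11286 = 0.356566 m ≈ 360 mm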